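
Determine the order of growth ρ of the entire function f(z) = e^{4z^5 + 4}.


|e^{4z^5 + 4}| = e^{Re(4·z^5) + 4} ≤ e^{4|z|^5 + 4} = e^{4r^5 + 4} on |z| = r, so ρ ≤ 5. Choosing z on |z|=r so that 4·z^5 is real positive (always possible by picking arg z appropriately) gives |f(z)| = e^{4r^5 + 4}, matching the bound. The additive constant 4 does not affect log log M(r) ~ 5·log r. Hence ρ = 5.
Therefore ρ = 5.

Order ρ = 5.


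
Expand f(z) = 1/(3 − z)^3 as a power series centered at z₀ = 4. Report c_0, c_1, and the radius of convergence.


Let w = z − z₀, so z = z₀ + w.
Then 3 − z = 3 − (z₀ + w) = (3 − z₀) − w = -1 − w.
f(z) = 1/(-1 − w)^3 = (1/(-1)^3) · (1 − w/(-1))^{−3}.
By the binomial series (1−u)^{−3} = Σ_{n≥0} C(n+2, 2) u^n for |u|<1, with u = w/(-1):
  c_n = C(n+2, 2) / (-1)^(n+3).
  c_0 = 1/(-1)^3 = -1.
  c_1 = 3/(-1)^4 = 3.
The series is valid for |w/d| < 1, i.e. |z − z₀| < |d|.
Radius of convergence: R = |3 − z₀| = |-1| = 1 (distance from z₀ to the singularity z = 3).

c_0 = -1, c_1 = 3; R = 1.


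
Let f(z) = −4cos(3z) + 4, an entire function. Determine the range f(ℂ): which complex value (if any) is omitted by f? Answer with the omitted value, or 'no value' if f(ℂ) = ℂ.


Little Picard bounds the complement of f(ℂ) to at most one point.
cos is entire and surjective onto ℂ: for every w ∈ ℂ, cos(ζ) = w has a solution ζ ∈ ℂ (e.g., via the complex inverse arccos). With ζ = 3z this gives z = ζ/(3). Then -4·cos(3z) takes every value in -4·ℂ = ℂ, and adding 4 is a bijection of ℂ. So f is surjective and omits no value. (Note: only on the real line is cos bounded by [−1, 1].)

Omitted value: no value.


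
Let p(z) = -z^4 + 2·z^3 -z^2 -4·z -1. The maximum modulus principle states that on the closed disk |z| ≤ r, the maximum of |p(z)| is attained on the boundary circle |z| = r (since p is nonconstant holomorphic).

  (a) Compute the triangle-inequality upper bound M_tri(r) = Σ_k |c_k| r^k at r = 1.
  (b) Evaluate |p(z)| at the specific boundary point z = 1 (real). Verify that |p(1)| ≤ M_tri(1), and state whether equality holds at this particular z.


Coefficients: c_0 = -1, c_1 = -4, c_2 = -1, c_3 = 2, c_4 = -1. Radius r = 1.
Part (a). Triangle bound: M_tri(r) = Σ_k |c_k| r^k
  = |-1|·1^0 + |-4|·1^1 + |-1|·1^2 + |2|·1^3 + |-1|·1^4
  = 1 + 4 + 1 + 2 + 1 = 9.
This bounds M(r) := max_{|z|=r} |p(z)| from above; equality holds iff all terms c_k z^k can be made to align in phase at a single z on |z|=r.
Part (b). At z = 1 (real, on the circle |z| = r):
  p(1) = (-1)·1^0 + (-4)·1^1 + (-1)·1^2 + (2)·1^3 + (-1)·1^4 = -5.
  |p(1)| = 5.
Check: |p(1)| = 5 ≤ 9 = M_tri(1). ✓ Equality does not hold at z = 1 (the coefficients have mixed signs, so the terms do not all align in phase there).

M_tri(1) = 9; |p(1)| = 5; equality at z=1: no.


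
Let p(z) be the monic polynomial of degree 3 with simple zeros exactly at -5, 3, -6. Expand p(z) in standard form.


The polynomial is p(z) = ∏_{α ∈ S} (z − α), where S = {-5, 3, -6}.
Expanding the product yields: p(z) = z^3 + 8·z^2 -3·z -90.
The resulting polynomial has degree 3 and real coefficients as required.

p(z) = z^3 + 8·z^2 -3·z -90.


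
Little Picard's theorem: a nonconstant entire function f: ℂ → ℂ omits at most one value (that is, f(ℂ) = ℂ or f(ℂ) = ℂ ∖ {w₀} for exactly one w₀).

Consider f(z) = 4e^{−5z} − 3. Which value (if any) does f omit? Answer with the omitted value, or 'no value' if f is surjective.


Little Picard bounds the complement of f(ℂ) to at most one point.
e^{−5z} is never zero on ℂ, so 4·e^{−5z} takes every value in ℂ ∖ {0}. Adding -3 shifts the range to ℂ ∖ {-3}. Thus f omits exactly the value -3.

Omitted value: -3.


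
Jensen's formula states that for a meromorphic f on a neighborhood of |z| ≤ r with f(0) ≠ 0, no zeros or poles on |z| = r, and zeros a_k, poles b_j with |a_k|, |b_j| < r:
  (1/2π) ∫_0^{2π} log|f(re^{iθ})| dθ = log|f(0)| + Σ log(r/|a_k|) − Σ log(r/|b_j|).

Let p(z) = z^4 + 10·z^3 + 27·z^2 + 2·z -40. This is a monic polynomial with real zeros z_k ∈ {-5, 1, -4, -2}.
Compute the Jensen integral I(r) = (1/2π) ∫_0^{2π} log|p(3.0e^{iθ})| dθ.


Zeros: -5, -4, -2, 1; r = 3.0.
Inside |z| < r: -2, 1. Outside (|z| ≥ r): -5, -4.
p(0) = -40, so log|p(0)| = log(40) = 3.6889.
Apply Jensen: I(r) = log|p(0)| + Σ_k log(r/|z_k|), summed over zeros inside |z| < r.
  log(r/|z_k|) for z_k = 1: log(3.0/1) = 1.0986
  log(r/|z_k|) for z_k = -2: log(3.0/2) = 0.4055
  Outside zeros (-5, -4) contribute nothing to the Jensen sum.
Sum over inside zeros: 1.5041.
I(r) = log|p(0)| + (inside sum) = 3.6889 + 1.5041 = 5.1930.
Note: since some zeros are outside |z| ≤ r, the simplified n·log(r) form does NOT apply — only the inside zeros contribute.

I(r) ≈ 5.1930.


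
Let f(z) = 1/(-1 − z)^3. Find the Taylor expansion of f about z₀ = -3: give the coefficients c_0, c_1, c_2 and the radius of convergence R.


Let w = z − z₀, so z = z₀ + w.
Then -1 − z = -1 − (z₀ + w) = (-1 − z₀) − w = 2 − w.
f(z) = 1/(2 − w)^3 = (1/(2)^3) · (1 − w/(2))^{−3}.
By the binomial series (1−u)^{−3} = Σ_{n≥0} C(n+2, 2) u^n for |u|<1, with u = w/(2):
  c_n = C(n+2, 2) / (2)^(n+3).
  c_0 = 1/(2)^3 = 1/8.
  c_1 = 3/(2)^4 = 3/16.
  c_2 = 6/(2)^5 = 3/16.
The series is valid for |w/d| < 1, i.e. |z − z₀| < |d|.
Radius of convergence: R = |-1 − z₀| = |2| = 2 (distance from z₀ to the singularity z = -1).

c_0 = 1/8, c_1 = 3/16, c_2 = 3/16; R = 2.


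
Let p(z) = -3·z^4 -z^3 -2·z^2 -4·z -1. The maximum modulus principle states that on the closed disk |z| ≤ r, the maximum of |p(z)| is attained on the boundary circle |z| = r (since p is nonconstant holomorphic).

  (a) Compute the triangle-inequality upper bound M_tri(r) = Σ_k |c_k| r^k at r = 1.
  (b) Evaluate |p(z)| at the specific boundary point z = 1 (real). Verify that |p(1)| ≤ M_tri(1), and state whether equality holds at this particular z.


Coefficients: c_0 = -1, c_1 = -4, c_2 = -2, c_3 = -1, c_4 = -3. Radius r = 1.
Part (a). Triangle bound: M_tri(r) = Σ_k |c_k| r^k
  = |-1|·1^0 + |-4|·1^1 + |-2|·1^2 + |-1|·1^3 + |-3|·1^4
  = 1 + 4 + 2 + 1 + 3 = 11.
This bounds M(r) := max_{|z|=r} |p(z)| from above; equality holds iff all terms c_k z^k can be made to align in phase at a single z on |z|=r.
Part (b). At z = 1 (real, on the circle |z| = r):
  p(1) = (-1)·1^0 + (-4)·1^1 + (-2)·1^2 + (-1)·1^3 + (-3)·1^4 = -11.
  |p(1)| = 11.
Since all nonzero coefficients share the same sign, |p(1)| = 11 = M_tri(1); the triangle bound is attained at z = 1, so in fact M(r) = 11.

M_tri(1) = 11; |p(1)| = 11; equality at z=1: yes.


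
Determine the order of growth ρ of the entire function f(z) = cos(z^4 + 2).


Write cos(w) = (e^{iw} ± e^{−iw})/(2 or 2i), so |cos(w)| ≤ e^{|w|}. With w = z^4 + 2, |w| ≤ 1r^4 + 2 on |z|=r, giving M(r) ≤ e^{1r^4 + 2} and ρ ≤ 4. For the lower bound, choose z on |z|=r with 1z^4 purely imaginary of modulus 1r^4; then |cos(z^4 + 2)| grows like e^{1r^4}/2, so ρ ≥ 4. Hence ρ = 4.
Therefore ρ = 4.

Order ρ = 4.


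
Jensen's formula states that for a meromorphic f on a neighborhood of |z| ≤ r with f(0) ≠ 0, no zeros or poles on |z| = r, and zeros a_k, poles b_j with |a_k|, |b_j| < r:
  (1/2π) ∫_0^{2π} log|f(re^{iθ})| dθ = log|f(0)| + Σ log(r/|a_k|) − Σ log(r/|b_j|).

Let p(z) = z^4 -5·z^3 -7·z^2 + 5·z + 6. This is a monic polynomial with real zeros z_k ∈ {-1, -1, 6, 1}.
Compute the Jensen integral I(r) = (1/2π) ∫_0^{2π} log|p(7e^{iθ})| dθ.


Zeros: -1, -1, 1, 6; r = 7.
Inside |z| < r: -1, -1, 1, 6. Outside (|z| ≥ r): ∅.
p(0) = 6, so log|p(0)| = log(6) = 1.7918.
Apply Jensen: I(r) = log|p(0)| + Σ_k log(r/|z_k|), summed over zeros inside |z| < r.
  log(r/|z_k|) for z_k = -1: log(7/1) = 1.9459
  log(r/|z_k|) for z_k = -1: log(7/1) = 1.9459
  log(r/|z_k|) for z_k = 6: log(7/6) = 0.1542
  log(r/|z_k|) for z_k = 1: log(7/1) = 1.9459
Sum over inside zeros: 5.9919.
I(r) = log|p(0)| + (inside sum) = 1.7918 + 5.9919 = 7.7836.
Closed form (all zeros inside, monic): I(r) = n·log(r) = 4·log(7) = 7.7836. ✓

I(r) ≈ 7.7836.


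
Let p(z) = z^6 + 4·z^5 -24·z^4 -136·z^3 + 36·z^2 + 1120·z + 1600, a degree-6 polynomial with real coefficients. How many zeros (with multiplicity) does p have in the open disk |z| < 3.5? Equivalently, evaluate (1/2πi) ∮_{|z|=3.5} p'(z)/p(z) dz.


The zeros of p are: (-3 + 1i), (-3 - 1i), 4, 4, (-3 + 1i), (-3 - 1i).
Their magnitudes are: 3.162, 3.162, 4, 4, 3.162, 3.162.
Zeros with |z| < R = 3.5: (-3 + 1i), (-3 - 1i), (-3 + 1i), (-3 - 1i).
Count = 4.
By the argument principle, (1/2πi) ∮_{|z|=R} p'(z)/p(z) dz equals exactly this count.

Number of zeros inside |z| < 3.5: 4.


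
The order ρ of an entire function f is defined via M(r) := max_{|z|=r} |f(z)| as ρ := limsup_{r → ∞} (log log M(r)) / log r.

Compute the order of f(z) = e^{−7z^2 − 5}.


|e^{−7z^2 − 5}| = e^{Re(-7·z^2) + -5} ≤ e^{7|z|^2 + -5} = e^{7r^2 + -5} on |z| = r, so ρ ≤ 2. Choosing z on |z|=r so that -7·z^2 is real positive (always possible by picking arg z appropriately) gives |f(z)| = e^{7r^2 + -5}, matching the bound. The additive constant -5 does not affect log log M(r) ~ 2·log r. Hence ρ = 2.
Therefore ρ = 2.

Order ρ = 2.


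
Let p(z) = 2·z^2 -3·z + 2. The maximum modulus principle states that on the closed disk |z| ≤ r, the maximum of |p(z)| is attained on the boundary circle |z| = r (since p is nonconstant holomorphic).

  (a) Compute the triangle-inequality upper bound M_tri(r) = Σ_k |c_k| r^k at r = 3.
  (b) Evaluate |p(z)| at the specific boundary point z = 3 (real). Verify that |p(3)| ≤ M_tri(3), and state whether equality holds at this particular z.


Coefficients: c_0 = 2, c_1 = -3, c_2 = 2. Radius r = 3.
Part (a). Triangle bound: M_tri(r) = Σ_k |c_k| r^k
  = |2|·3^0 + |-3|·3^1 + |2|·3^2
  = 2 + 9 + 18 = 29.
This bounds M(r) := max_{|z|=r} |p(z)| from above; equality holds iff all terms c_k z^k can be made to align in phase at a single z on |z|=r.
Part (b). At z = 3 (real, on the circle |z| = r):
  p(3) = (2)·3^0 + (-3)·3^1 + (2)·3^2 = 11.
  |p(3)| = 11.
Check: |p(3)| = 11 ≤ 29 = M_tri(3). ✓ Equality does not hold at z = 3 (the coefficients have mixed signs, so the terms do not all align in phase there).

M_tri(3) = 29; |p(3)| = 11; equality at z=3: no.


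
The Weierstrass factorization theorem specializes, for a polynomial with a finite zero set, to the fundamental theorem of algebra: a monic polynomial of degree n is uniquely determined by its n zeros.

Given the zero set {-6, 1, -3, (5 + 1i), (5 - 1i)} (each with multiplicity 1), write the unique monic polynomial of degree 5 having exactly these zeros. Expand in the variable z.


The polynomial is p(z) = ∏_{α ∈ S} (z − α), where S = {-6, 1, -3, (5 + 1i), (5 - 1i)}.
Expanding the product yields: p(z) = z^5 -2·z^4 -45·z^3 + 100·z^2 + 414·z -468.
Note conjugate pairs combine to real quadratics: (z − (5+1i))(z − (5−1i)) = z² − 10z + 26.
The resulting polynomial has degree 5 and real coefficients as required.

p(z) = z^5 -2·z^4 -45·z^3 + 100·z^2 + 414·z -468.


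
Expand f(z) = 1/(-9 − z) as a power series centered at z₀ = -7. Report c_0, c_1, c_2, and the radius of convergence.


Let w = z − z₀, so z = z₀ + w.
Then -9 − z = -9 − (z₀ + w) = (-9 − z₀) − w = -2 − w.
f(z) = 1/(-2 − w) = (1/(-2)) · 1/(1 − w/(-2)) = Σ_{n≥0} w^n / (-2)^(n+1).
So c_n = 1/(-2)^(n+1):
  c_0 = 1/(-2)^1 = -1/2.
  c_1 = 1/(-2)^2 = 1/4.
  c_2 = 1/(-2)^3 = -1/8.
The series is valid for |w/d| < 1, i.e. |z − z₀| < |d|.
Radius of convergence: R = |-9 − z₀| = |-2| = 2 (distance from z₀ to the singularity z = -9).

c_0 = -1/2, c_1 = 1/4, c_2 = -1/8; R = 2.


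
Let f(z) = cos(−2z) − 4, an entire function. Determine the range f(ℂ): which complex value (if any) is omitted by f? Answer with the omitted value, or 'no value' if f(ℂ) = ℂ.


Little Picard bounds the complement of f(ℂ) to at most one point.
cos is entire and surjective onto ℂ: for every w ∈ ℂ, cos(ζ) = w has a solution ζ ∈ ℂ (e.g., via the complex inverse arccos). With ζ = −2z this gives z = ζ/(-2). Then 1·cos(−2z) takes every value in 1·ℂ = ℂ, and adding -4 is a bijection of ℂ. So f is surjective and omits no value. (Note: only on the real line is cos bounded by [−1, 1].)

Omitted value: no value.


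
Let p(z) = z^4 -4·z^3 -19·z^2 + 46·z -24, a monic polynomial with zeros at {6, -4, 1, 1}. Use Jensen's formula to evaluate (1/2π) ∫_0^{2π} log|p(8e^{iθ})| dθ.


Zeros: -4, 1, 1, 6; r = 8.
Inside |z| < r: -4, 1, 1, 6. Outside (|z| ≥ r): ∅.
p(0) = -24, so log|p(0)| = log(24) = 3.1781.
Apply Jensen: I(r) = log|p(0)| + Σ_k log(r/|z_k|), summed over zeros inside |z| < r.
  log(r/|z_k|) for z_k = 6: log(8/6) = 0.2877
  log(r/|z_k|) for z_k = -4: log(8/4) = 0.6931
  log(r/|z_k|) for z_k = 1: log(8/1) = 2.0794
  log(r/|z_k|) for z_k = 1: log(8/1) = 2.0794
Sum over inside zeros: 5.1397.
I(r) = log|p(0)| + (inside sum) = 3.1781 + 5.1397 = 8.3178.
Closed form (all zeros inside, monic): I(r) = n·log(r) = 4·log(8) = 8.3178. ✓

I(r) ≈ 8.3178.


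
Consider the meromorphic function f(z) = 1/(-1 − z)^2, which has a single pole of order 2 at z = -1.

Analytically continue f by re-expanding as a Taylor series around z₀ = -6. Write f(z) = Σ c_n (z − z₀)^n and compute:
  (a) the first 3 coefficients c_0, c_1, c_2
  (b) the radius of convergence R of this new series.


Let w = z − z₀, so z = z₀ + w.
Then -1 − z = -1 − (z₀ + w) = (-1 − z₀) − w = 5 − w.
f(z) = 1/(5 − w)^2 = (1/(5)^2) · (1 − w/(5))^{−2}.
By the binomial series (1−u)^{−2} = Σ_{n≥0} C(n+1, 1) u^n for |u|<1, with u = w/(5):
  c_n = C(n+1, 1) / (5)^(n+2).
  c_0 = 1/(5)^2 = 1/25.
  c_1 = 2/(5)^3 = 2/125.
  c_2 = 3/(5)^4 = 3/625.
The series is valid for |w/d| < 1, i.e. |z − z₀| < |d|.
Radius of convergence: R = |-1 − z₀| = |5| = 5 (distance from z₀ to the singularity z = -1).

c_0 = 1/25, c_1 = 2/125, c_2 = 3/625; R = 5.


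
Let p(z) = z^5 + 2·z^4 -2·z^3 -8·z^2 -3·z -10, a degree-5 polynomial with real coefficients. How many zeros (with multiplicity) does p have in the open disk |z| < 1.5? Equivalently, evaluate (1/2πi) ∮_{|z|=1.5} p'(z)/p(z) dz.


The zeros of p are: 2, (-2 + 1i), (-2 - 1i), (0 + 1i), (0 - 1i).
Their magnitudes are: 2, 2.236, 2.236, 1, 1.
Zeros with |z| < R = 1.5: (0 + 1i), (0 - 1i).
Count = 2.
By the argument principle, (1/2πi) ∮_{|z|=R} p'(z)/p(z) dz equals exactly this count.

Number of zeros inside |z| < 1.5: 2.


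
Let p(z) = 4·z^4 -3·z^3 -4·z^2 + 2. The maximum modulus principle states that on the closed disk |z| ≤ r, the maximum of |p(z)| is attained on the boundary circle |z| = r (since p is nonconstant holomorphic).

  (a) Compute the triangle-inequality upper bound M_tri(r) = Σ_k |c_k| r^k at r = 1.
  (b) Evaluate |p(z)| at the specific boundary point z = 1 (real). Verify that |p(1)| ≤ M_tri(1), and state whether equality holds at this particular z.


Coefficients: c_0 = 2, c_1 = 0, c_2 = -4, c_3 = -3, c_4 = 4. Radius r = 1.
Part (a). Triangle bound: M_tri(r) = Σ_k |c_k| r^k
  = |2|·1^0 + |0|·1^1 + |-4|·1^2 + |-3|·1^3 + |4|·1^4
  = 2 + 0 + 4 + 3 + 4 = 13.
This bounds M(r) := max_{|z|=r} |p(z)| from above; equality holds iff all terms c_k z^k can be made to align in phase at a single z on |z|=r.
Part (b). At z = 1 (real, on the circle |z| = r):
  p(1) = (2)·1^0 + (0)·1^1 + (-4)·1^2 + (-3)·1^3 + (4)·1^4 = -1.
  |p(1)| = 1.
Check: |p(1)| = 1 ≤ 13 = M_tri(1). ✓ Equality does not hold at z = 1 (the coefficients have mixed signs, so the terms do not all align in phase there).

M_tri(1) = 13; |p(1)| = 1; equality at z=1: no.


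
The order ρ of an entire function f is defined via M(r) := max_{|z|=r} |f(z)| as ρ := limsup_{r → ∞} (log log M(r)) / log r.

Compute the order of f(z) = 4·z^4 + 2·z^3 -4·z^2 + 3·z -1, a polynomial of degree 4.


|f(z)| ≤ Σ|c_k|·r^k = O(r^4) as r → ∞. Polynomial growth is O(e^{r^ε}) for every ε > 0 (since r^4/e^{r^ε} → 0), so ρ ≤ ε for all ε > 0, i.e. ρ = 0. Every nonconstant polynomial has order 0.
Therefore ρ = 0.

Order ρ = 0.


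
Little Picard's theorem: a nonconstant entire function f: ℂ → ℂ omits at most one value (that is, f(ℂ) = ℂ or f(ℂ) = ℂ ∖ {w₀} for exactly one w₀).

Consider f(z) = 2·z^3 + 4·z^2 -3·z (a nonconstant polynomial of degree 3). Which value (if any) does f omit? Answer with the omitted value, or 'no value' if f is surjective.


Little Picard bounds the complement of f(ℂ) to at most one point.
For every w ∈ ℂ, the equation p(z) − w = 0 is a nonconstant polynomial in z and hence has at least one root by the fundamental theorem of algebra. So p is surjective onto ℂ, omitting no value.

Omitted value: no value.


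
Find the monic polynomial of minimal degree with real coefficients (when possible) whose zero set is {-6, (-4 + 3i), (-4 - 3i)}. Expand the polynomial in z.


The polynomial is p(z) = ∏_{α ∈ S} (z − α), where S = {-6, (-4 + 3i), (-4 - 3i)}.
Expanding the product yields: p(z) = z^3 + 14·z^2 + 73·z + 150.
Note conjugate pairs combine to real quadratics: (z − (-4+3i))(z − (-4−3i)) = z² + 8z + 25.
The resulting polynomial has degree 3 and real coefficients as required.

p(z) = z^3 + 14·z^2 + 73·z + 150.


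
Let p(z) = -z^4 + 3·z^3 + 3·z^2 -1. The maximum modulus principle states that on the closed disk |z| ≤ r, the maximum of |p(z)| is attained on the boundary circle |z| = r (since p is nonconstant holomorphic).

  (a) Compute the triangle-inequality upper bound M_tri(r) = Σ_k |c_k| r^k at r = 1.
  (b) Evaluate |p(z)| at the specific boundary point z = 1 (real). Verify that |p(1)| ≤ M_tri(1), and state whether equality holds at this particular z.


Coefficients: c_0 = -1, c_1 = 0, c_2 = 3, c_3 = 3, c_4 = -1. Radius r = 1.
Part (a). Triangle bound: M_tri(r) = Σ_k |c_k| r^k
  = |-1|·1^0 + |0|·1^1 + |3|·1^2 + |3|·1^3 + |-1|·1^4
  = 1 + 0 + 3 + 3 + 1 = 8.
This bounds M(r) := max_{|z|=r} |p(z)| from above; equality holds iff all terms c_k z^k can be made to align in phase at a single z on |z|=r.
Part (b). At z = 1 (real, on the circle |z| = r):
  p(1) = (-1)·1^0 + (0)·1^1 + (3)·1^2 + (3)·1^3 + (-1)·1^4 = 4.
  |p(1)| = 4.
Check: |p(1)| = 4 ≤ 8 = M_tri(1). ✓ Equality does not hold at z = 1 (the coefficients have mixed signs, so the terms do not all align in phase there).

M_tri(1) = 8; |p(1)| = 4; equality at z=1: no.


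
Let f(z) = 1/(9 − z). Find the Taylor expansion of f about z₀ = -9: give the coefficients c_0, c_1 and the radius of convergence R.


Let w = z − z₀, so z = z₀ + w.
Then 9 − z = 9 − (z₀ + w) = (9 − z₀) − w = 18 − w.
f(z) = 1/(18 − w) = (1/(18)) · 1/(1 − w/(18)) = Σ_{n≥0} w^n / (18)^(n+1).
So c_n = 1/(18)^(n+1):
  c_0 = 1/(18)^1 = 1/18.
  c_1 = 1/(18)^2 = 1/324.
The series is valid for |w/d| < 1, i.e. |z − z₀| < |d|.
Radius of convergence: R = |9 − z₀| = |18| = 18 (distance from z₀ to the singularity z = 9).

c_0 = 1/18, c_1 = 1/324; R = 18.


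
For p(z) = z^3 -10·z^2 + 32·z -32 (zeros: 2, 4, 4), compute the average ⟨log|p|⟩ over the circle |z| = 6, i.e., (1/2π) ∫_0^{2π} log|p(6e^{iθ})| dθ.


Zeros: 2, 4, 4; r = 6.
Inside |z| < r: 2, 4, 4. Outside (|z| ≥ r): ∅.
p(0) = -32, so log|p(0)| = log(32) = 3.4657.
Apply Jensen: I(r) = log|p(0)| + Σ_k log(r/|z_k|), summed over zeros inside |z| < r.
  log(r/|z_k|) for z_k = 2: log(6/2) = 1.0986
  log(r/|z_k|) for z_k = 4: log(6/4) = 0.4055
  log(r/|z_k|) for z_k = 4: log(6/4) = 0.4055
Sum over inside zeros: 1.9095.
I(r) = log|p(0)| + (inside sum) = 3.4657 + 1.9095 = 5.3753.
Closed form (all zeros inside, monic): I(r) = n·log(r) = 3·log(6) = 5.3753. ✓

I(r) ≈ 5.3753.


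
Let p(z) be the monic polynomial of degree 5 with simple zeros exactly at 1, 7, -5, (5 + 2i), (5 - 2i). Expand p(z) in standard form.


The polynomial is p(z) = ∏_{α ∈ S} (z − α), where S = {1, 7, -5, (5 + 2i), (5 - 2i)}.
Expanding the product yields: p(z) = z^5 -13·z^4 + 26·z^3 + 278·z^2 -1307·z + 1015.
Note conjugate pairs combine to real quadratics: (z − (5+2i))(z − (5−2i)) = z² − 10z + 29.
The resulting polynomial has degree 5 and real coefficients as required.

p(z) = z^5 -13·z^4 + 26·z^3 + 278·z^2 -1307·z + 1015.


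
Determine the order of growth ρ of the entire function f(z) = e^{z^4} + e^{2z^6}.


Each summand is entire of order 4 and 6 respectively (as in the single-exponential case). The order of a sum is at most the max of the orders, so ρ ≤ 6. For the lower bound: on |z|=r choose arg z so that 2z^6 is real positive; then |e^{2z^6}| = e^{2r^6} while |e^{1z^4}| ≤ e^{1r^4} = o(e^{2r^6}). So |f| ≥ e^{2r^6}(1 − o(1)) and ρ ≥ 6. Hence ρ = max(4, 6) = 6.
Therefore ρ = 6.

Order ρ = 6.


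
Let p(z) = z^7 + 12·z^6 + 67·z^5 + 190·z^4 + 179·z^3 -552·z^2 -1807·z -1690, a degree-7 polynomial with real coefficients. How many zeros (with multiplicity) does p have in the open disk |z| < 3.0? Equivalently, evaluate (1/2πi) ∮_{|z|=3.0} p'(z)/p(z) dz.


The zeros of p are: 2, (-2 + 1i), (-2 - 1i), (-2 + 3i), (-2 - 3i), (-3 + 2i), (-3 - 2i).
Their magnitudes are: 2, 2.236, 2.236, 3.606, 3.606, 3.606, 3.606.
Zeros with |z| < R = 3.0: 2, (-2 + 1i), (-2 - 1i).
Count = 3.
By the argument principle, (1/2πi) ∮_{|z|=R} p'(z)/p(z) dz equals exactly this count.

Number of zeros inside |z| < 3.0: 3.


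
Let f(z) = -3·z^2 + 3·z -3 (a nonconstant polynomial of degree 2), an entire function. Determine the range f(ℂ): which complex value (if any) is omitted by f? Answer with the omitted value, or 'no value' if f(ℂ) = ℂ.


Little Picard bounds the complement of f(ℂ) to at most one point.
For every w ∈ ℂ, the equation p(z) − w = 0 is a nonconstant polynomial in z and hence has at least one root by the fundamental theorem of algebra. So p is surjective onto ℂ, omitting no value.

Omitted value: no value.


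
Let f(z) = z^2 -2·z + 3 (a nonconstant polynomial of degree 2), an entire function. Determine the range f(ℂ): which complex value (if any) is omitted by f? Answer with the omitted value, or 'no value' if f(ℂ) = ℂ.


Little Picard bounds the complement of f(ℂ) to at most one point.
For every w ∈ ℂ, the equation p(z) − w = 0 is a nonconstant polynomial in z and hence has at least one root by the fundamental theorem of algebra. So p is surjective onto ℂ, omitting no value.

Omitted value: no value.


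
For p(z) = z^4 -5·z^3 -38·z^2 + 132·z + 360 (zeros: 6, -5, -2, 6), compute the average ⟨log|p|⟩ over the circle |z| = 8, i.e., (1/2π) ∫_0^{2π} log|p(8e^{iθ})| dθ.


Zeros: -5, -2, 6, 6; r = 8.
Inside |z| < r: -5, -2, 6, 6. Outside (|z| ≥ r): ∅.
p(0) = 360, so log|p(0)| = log(360) = 5.8861.
Apply Jensen: I(r) = log|p(0)| + Σ_k log(r/|z_k|), summed over zeros inside |z| < r.
  log(r/|z_k|) for z_k = 6: log(8/6) = 0.2877
  log(r/|z_k|) for z_k = -5: log(8/5) = 0.4700
  log(r/|z_k|) for z_k = -2: log(8/2) = 1.3863
  log(r/|z_k|) for z_k = 6: log(8/6) = 0.2877
Sum over inside zeros: 2.4317.
I(r) = log|p(0)| + (inside sum) = 5.8861 + 2.4317 = 8.3178.
Closed form (all zeros inside, monic): I(r) = n·log(r) = 4·log(8) = 8.3178. ✓

I(r) ≈ 8.3178.


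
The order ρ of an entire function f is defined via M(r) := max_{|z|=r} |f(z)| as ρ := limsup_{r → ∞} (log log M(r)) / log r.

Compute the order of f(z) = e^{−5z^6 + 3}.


|e^{−5z^6 + 3}| = e^{Re(-5·z^6) + 3} ≤ e^{5|z|^6 + 3} = e^{5r^6 + 3} on |z| = r, so ρ ≤ 6. Choosing z on |z|=r so that -5·z^6 is real positive (always possible by picking arg z appropriately) gives |f(z)| = e^{5r^6 + 3}, matching the bound. The additive constant 3 does not affect log log M(r) ~ 6·log r. Hence ρ = 6.
Therefore ρ = 6.

Order ρ = 6.


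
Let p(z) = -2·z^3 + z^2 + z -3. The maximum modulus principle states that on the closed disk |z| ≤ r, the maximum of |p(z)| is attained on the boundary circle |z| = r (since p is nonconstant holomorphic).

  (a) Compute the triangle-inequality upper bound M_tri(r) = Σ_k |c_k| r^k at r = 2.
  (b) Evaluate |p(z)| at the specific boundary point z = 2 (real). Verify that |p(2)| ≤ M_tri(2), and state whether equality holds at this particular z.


Coefficients: c_0 = -3, c_1 = 1, c_2 = 1, c_3 = -2. Radius r = 2.
Part (a). Triangle bound: M_tri(r) = Σ_k |c_k| r^k
  = |-3|·2^0 + |1|·2^1 + |1|·2^2 + |-2|·2^3
  = 3 + 2 + 4 + 16 = 25.
This bounds M(r) := max_{|z|=r} |p(z)| from above; equality holds iff all terms c_k z^k can be made to align in phase at a single z on |z|=r.
Part (b). At z = 2 (real, on the circle |z| = r):
  p(2) = (-3)·2^0 + (1)·2^1 + (1)·2^2 + (-2)·2^3 = -13.
  |p(2)| = 13.
Check: |p(2)| = 13 ≤ 25 = M_tri(2). ✓ Equality does not hold at z = 2 (the coefficients have mixed signs, so the terms do not all align in phase there).

M_tri(2) = 25; |p(2)| = 13; equality at z=2: no.


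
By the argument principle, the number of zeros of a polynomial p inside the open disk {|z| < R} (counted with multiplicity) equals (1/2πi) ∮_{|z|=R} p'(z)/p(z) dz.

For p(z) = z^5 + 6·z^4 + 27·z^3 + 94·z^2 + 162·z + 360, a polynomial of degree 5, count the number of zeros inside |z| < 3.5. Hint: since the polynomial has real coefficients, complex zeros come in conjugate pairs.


The zeros of p are: (-1 + 3i), (-1 - 3i), (0 + 3i), (0 - 3i), -4.
Their magnitudes are: 3.162, 3.162, 3, 3, 4.
Zeros with |z| < R = 3.5: (-1 + 3i), (-1 - 3i), (0 + 3i), (0 - 3i).
Count = 4.
By the argument principle, (1/2πi) ∮_{|z|=R} p'(z)/p(z) dz equals exactly this count.

Number of zeros inside |z| < 3.5: 4.


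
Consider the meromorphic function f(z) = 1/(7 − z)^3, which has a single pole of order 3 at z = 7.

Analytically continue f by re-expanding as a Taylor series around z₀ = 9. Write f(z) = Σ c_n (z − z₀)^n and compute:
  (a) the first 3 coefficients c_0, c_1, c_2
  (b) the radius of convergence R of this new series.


Let w = z − z₀, so z = z₀ + w.
Then 7 − z = 7 − (z₀ + w) = (7 − z₀) − w = -2 − w.
f(z) = 1/(-2 − w)^3 = (1/(-2)^3) · (1 − w/(-2))^{−3}.
By the binomial series (1−u)^{−3} = Σ_{n≥0} C(n+2, 2) u^n for |u|<1, with u = w/(-2):
  c_n = C(n+2, 2) / (-2)^(n+3).
  c_0 = 1/(-2)^3 = -1/8.
  c_1 = 3/(-2)^4 = 3/16.
  c_2 = 6/(-2)^5 = -3/16.
The series is valid for |w/d| < 1, i.e. |z − z₀| < |d|.
Radius of convergence: R = |7 − z₀| = |-2| = 2 (distance from z₀ to the singularity z = 7).

c_0 = -1/8, c_1 = 3/16, c_2 = -3/16; R = 2.


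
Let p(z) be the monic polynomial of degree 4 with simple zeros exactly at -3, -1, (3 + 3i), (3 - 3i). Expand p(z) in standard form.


The polynomial is p(z) = ∏_{α ∈ S} (z − α), where S = {-3, -1, (3 + 3i), (3 - 3i)}.
Expanding the product yields: p(z) = z^4 -2·z^3 -3·z^2 + 54·z + 54.
Note conjugate pairs combine to real quadratics: (z − (3+3i))(z − (3−3i)) = z² − 6z + 18.
The resulting polynomial has degree 4 and real coefficients as required.

p(z) = z^4 -2·z^3 -3·z^2 + 54·z + 54.


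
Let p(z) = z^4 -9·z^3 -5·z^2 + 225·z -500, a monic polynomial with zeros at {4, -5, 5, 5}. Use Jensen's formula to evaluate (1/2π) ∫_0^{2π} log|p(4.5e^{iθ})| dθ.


Zeros: -5, 4, 5, 5; r = 4.5.
Inside |z| < r: 4. Outside (|z| ≥ r): -5, 5, 5.
p(0) = -500, so log|p(0)| = log(500) = 6.2146.
Apply Jensen: I(r) = log|p(0)| + Σ_k log(r/|z_k|), summed over zeros inside |z| < r.
  log(r/|z_k|) for z_k = 4: log(4.5/4) = 0.1178
  Outside zeros (-5, 5, 5) contribute nothing to the Jensen sum.
Sum over inside zeros: 0.1178.
I(r) = log|p(0)| + (inside sum) = 6.2146 + 0.1178 = 6.3324.
Note: since some zeros are outside |z| ≤ r, the simplified n·log(r) form does NOT apply — only the inside zeros contribute.

I(r) ≈ 6.3324.


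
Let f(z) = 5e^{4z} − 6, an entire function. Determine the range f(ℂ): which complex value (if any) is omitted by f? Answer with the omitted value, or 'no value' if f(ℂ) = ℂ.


Little Picard bounds the complement of f(ℂ) to at most one point.
e^{4z} is never zero on ℂ, so 5·e^{4z} takes every value in ℂ ∖ {0}. Adding -6 shifts the range to ℂ ∖ {-6}. Thus f omits exactly the value -6.

Omitted value: -6.


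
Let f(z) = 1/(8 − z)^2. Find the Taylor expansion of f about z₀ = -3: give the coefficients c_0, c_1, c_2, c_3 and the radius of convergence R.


Let w = z − z₀, so z = z₀ + w.
Then 8 − z = 8 − (z₀ + w) = (8 − z₀) − w = 11 − w.
f(z) = 1/(11 − w)^2 = (1/(11)^2) · (1 − w/(11))^{−2}.
By the binomial series (1−u)^{−2} = Σ_{n≥0} C(n+1, 1) u^n for |u|<1, with u = w/(11):
  c_n = C(n+1, 1) / (11)^(n+2).
  c_0 = 1/(11)^2 = 1/121.
  c_1 = 2/(11)^3 = 2/1331.
  c_2 = 3/(11)^4 = 3/14641.
  c_3 = 4/(11)^5 = 4/161051.
The series is valid for |w/d| < 1, i.e. |z − z₀| < |d|.
Radius of convergence: R = |8 − z₀| = |11| = 11 (distance from z₀ to the singularity z = 8).

c_0 = 1/121, c_1 = 2/1331, c_2 = 3/14641, c_3 = 4/161051; R = 11.


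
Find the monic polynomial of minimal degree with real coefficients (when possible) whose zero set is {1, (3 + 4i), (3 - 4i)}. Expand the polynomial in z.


The polynomial is p(z) = ∏_{α ∈ S} (z − α), where S = {1, (3 + 4i), (3 - 4i)}.
Expanding the product yields: p(z) = z^3 -7·z^2 + 31·z -25.
Note conjugate pairs combine to real quadratics: (z − (3+4i))(z − (3−4i)) = z² − 6z + 25.
The resulting polynomial has degree 3 and real coefficients as required.

p(z) = z^3 -7·z^2 + 31·z -25.


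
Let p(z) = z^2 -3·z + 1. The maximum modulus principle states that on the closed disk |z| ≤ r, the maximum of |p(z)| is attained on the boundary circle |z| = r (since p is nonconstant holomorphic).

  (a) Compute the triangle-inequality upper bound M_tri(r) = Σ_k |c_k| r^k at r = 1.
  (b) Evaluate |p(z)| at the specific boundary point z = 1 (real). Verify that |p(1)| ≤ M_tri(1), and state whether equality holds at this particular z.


Coefficients: c_0 = 1, c_1 = -3, c_2 = 1. Radius r = 1.
Part (a). Triangle bound: M_tri(r) = Σ_k |c_k| r^k
  = |1|·1^0 + |-3|·1^1 + |1|·1^2
  = 1 + 3 + 1 = 5.
This bounds M(r) := max_{|z|=r} |p(z)| from above; equality holds iff all terms c_k z^k can be made to align in phase at a single z on |z|=r.
Part (b). At z = 1 (real, on the circle |z| = r):
  p(1) = (1)·1^0 + (-3)·1^1 + (1)·1^2 = -1.
  |p(1)| = 1.
Check: |p(1)| = 1 ≤ 5 = M_tri(1). ✓ Equality does not hold at z = 1 (the coefficients have mixed signs, so the terms do not all align in phase there).

M_tri(1) = 5; |p(1)| = 1; equality at z=1: no.


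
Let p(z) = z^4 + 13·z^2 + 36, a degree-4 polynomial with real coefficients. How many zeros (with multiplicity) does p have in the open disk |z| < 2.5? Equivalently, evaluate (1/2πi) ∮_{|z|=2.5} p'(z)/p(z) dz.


The zeros of p are: (0 + 3i), (0 - 3i), (0 + 2i), (0 - 2i).
Their magnitudes are: 3, 3, 2, 2.
Zeros with |z| < R = 2.5: (0 + 2i), (0 - 2i).
Count = 2.
By the argument principle, (1/2πi) ∮_{|z|=R} p'(z)/p(z) dz equals exactly this count.

Number of zeros inside |z| < 2.5: 2.


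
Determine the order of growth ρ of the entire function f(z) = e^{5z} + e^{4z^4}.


Each summand is entire of order 1 and 4 respectively (as in the single-exponential case). The order of a sum is at most the max of the orders, so ρ ≤ 4. For the lower bound: on |z|=r choose arg z so that 4z^4 is real positive; then |e^{4z^4}| = e^{4r^4} while |e^{5z}| ≤ e^{5r^1} = o(e^{4r^4}). So |f| ≥ e^{4r^4}(1 − o(1)) and ρ ≥ 4. Hence ρ = max(1, 4) = 4.
Therefore ρ = 4.

Order ρ = 4.


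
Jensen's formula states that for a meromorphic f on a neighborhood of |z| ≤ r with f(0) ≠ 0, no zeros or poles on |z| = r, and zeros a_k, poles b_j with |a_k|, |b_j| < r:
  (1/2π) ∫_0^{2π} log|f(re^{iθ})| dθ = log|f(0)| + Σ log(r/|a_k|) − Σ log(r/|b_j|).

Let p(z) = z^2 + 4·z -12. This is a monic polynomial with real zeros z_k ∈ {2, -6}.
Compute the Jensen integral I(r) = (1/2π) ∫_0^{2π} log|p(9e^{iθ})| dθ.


Zeros: -6, 2; r = 9.
Inside |z| < r: -6, 2. Outside (|z| ≥ r): ∅.
p(0) = -12, so log|p(0)| = log(12) = 2.4849.
Apply Jensen: I(r) = log|p(0)| + Σ_k log(r/|z_k|), summed over zeros inside |z| < r.
  log(r/|z_k|) for z_k = 2: log(9/2) = 1.5041
  log(r/|z_k|) for z_k = -6: log(9/6) = 0.4055
Sum over inside zeros: 1.9095.
I(r) = log|p(0)| + (inside sum) = 2.4849 + 1.9095 = 4.3944.
Closed form (all zeros inside, monic): I(r) = n·log(r) = 2·log(9) = 4.3944. ✓

I(r) ≈ 4.3944.


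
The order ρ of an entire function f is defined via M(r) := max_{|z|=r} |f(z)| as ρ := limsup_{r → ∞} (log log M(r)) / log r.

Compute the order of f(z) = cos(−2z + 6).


cos(w) is a linear combination of e^{iw} and e^{−iw} (or e^w, e^{−w} in the hyperbolic case), so |cos(w)| ≤ e^{|w|}. With w = −2z + 6, |w| ≤ 2|z| + 6 = 2r + 6 on |z| = r, giving M(r) ≤ e^{2r + 6}, so ρ ≤ 1. On a suitable ray (z = it for sin/cos; z = t for sinh/cosh, t real → ∞), |cos(−2z + 6)| grows like e^{2|t|}/2, so ρ ≥ 1. Hence ρ = 1.
Therefore ρ = 1.

Order ρ = 1.


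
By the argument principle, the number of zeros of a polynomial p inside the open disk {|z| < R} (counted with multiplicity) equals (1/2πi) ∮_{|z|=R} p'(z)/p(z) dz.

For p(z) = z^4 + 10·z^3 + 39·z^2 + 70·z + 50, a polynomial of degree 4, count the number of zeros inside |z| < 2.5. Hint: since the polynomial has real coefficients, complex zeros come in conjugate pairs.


The zeros of p are: (-3 + 1i), (-3 - 1i), (-2 + 1i), (-2 - 1i).
Their magnitudes are: 3.162, 3.162, 2.236, 2.236.
Zeros with |z| < R = 2.5: (-2 + 1i), (-2 - 1i).
Count = 2.
By the argument principle, (1/2πi) ∮_{|z|=R} p'(z)/p(z) dz equals exactly this count.

Number of zeros inside |z| < 2.5: 2.


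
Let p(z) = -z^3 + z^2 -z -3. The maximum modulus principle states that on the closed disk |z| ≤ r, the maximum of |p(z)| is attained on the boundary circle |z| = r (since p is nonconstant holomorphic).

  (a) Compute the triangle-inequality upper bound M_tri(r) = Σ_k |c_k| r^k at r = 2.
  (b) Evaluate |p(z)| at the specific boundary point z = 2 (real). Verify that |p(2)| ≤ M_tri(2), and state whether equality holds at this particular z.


Coefficients: c_0 = -3, c_1 = -1, c_2 = 1, c_3 = -1. Radius r = 2.
Part (a). Triangle bound: M_tri(r) = Σ_k |c_k| r^k
  = |-3|·2^0 + |-1|·2^1 + |1|·2^2 + |-1|·2^3
  = 3 + 2 + 4 + 8 = 17.
This bounds M(r) := max_{|z|=r} |p(z)| from above; equality holds iff all terms c_k z^k can be made to align in phase at a single z on |z|=r.
Part (b). At z = 2 (real, on the circle |z| = r):
  p(2) = (-3)·2^0 + (-1)·2^1 + (1)·2^2 + (-1)·2^3 = -9.
  |p(2)| = 9.
Check: |p(2)| = 9 ≤ 17 = M_tri(2). ✓ Equality does not hold at z = 2 (the coefficients have mixed signs, so the terms do not all align in phase there).

M_tri(2) = 17; |p(2)| = 9; equality at z=2: no.


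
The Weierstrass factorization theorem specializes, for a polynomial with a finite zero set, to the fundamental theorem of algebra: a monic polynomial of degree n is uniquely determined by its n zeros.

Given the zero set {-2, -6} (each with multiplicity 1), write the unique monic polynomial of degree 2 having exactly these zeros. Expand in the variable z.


The polynomial is p(z) = ∏_{α ∈ S} (z − α), where S = {-2, -6}.
Expanding the product yields: p(z) = z^2 + 8·z + 12.
The resulting polynomial has degree 2 and real coefficients as required.

p(z) = z^2 + 8·z + 12.


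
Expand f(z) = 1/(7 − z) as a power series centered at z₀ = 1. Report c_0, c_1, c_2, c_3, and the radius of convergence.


Let w = z − z₀, so z = z₀ + w.
Then 7 − z = 7 − (z₀ + w) = (7 − z₀) − w = 6 − w.
f(z) = 1/(6 − w) = (1/(6)) · 1/(1 − w/(6)) = Σ_{n≥0} w^n / (6)^(n+1).
So c_n = 1/(6)^(n+1):
  c_0 = 1/(6)^1 = 1/6.
  c_1 = 1/(6)^2 = 1/36.
  c_2 = 1/(6)^3 = 1/216.
  c_3 = 1/(6)^4 = 1/1296.
The series is valid for |w/d| < 1, i.e. |z − z₀| < |d|.
Radius of convergence: R = |7 − z₀| = |6| = 6 (distance from z₀ to the singularity z = 7).

c_0 = 1/6, c_1 = 1/36, c_2 = 1/216, c_3 = 1/1296; R = 6.


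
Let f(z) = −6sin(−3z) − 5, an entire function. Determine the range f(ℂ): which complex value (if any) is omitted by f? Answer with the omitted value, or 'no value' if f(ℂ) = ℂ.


Little Picard bounds the complement of f(ℂ) to at most one point.
sin is entire and surjective onto ℂ: for every w ∈ ℂ, sin(ζ) = w has a solution ζ ∈ ℂ (e.g., via the complex inverse arcsin). With ζ = −3z this gives z = ζ/(-3). Then -6·sin(−3z) takes every value in -6·ℂ = ℂ, and adding -5 is a bijection of ℂ. So f is surjective and omits no value. (Note: only on the real line is sin bounded by [−1, 1].)

Omitted value: no value.


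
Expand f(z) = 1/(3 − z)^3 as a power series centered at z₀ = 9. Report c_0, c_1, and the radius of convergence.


Let w = z − z₀, so z = z₀ + w.
Then 3 − z = 3 − (z₀ + w) = (3 − z₀) − w = -6 − w.
f(z) = 1/(-6 − w)^3 = (1/(-6)^3) · (1 − w/(-6))^{−3}.
By the binomial series (1−u)^{−3} = Σ_{n≥0} C(n+2, 2) u^n for |u|<1, with u = w/(-6):
  c_n = C(n+2, 2) / (-6)^(n+3).
  c_0 = 1/(-6)^3 = -1/216.
  c_1 = 3/(-6)^4 = 1/432.
The series is valid for |w/d| < 1, i.e. |z − z₀| < |d|.
Radius of convergence: R = |3 − z₀| = |-6| = 6 (distance from z₀ to the singularity z = 3).

c_0 = -1/216, c_1 = 1/432; R = 6.


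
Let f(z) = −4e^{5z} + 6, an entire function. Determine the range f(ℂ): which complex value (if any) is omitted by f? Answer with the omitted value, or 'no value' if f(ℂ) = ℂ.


Little Picard bounds the complement of f(ℂ) to at most one point.
e^{5z} is never zero on ℂ, so -4·e^{5z} takes every value in ℂ ∖ {0}. Adding 6 shifts the range to ℂ ∖ {6}. Thus f omits exactly the value 6.

Omitted value: 6.


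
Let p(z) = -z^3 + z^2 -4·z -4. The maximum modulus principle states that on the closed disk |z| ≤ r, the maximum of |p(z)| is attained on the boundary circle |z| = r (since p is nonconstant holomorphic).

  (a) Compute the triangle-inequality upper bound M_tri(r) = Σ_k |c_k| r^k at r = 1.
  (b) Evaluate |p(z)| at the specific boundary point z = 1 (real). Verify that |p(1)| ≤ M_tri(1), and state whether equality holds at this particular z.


Coefficients: c_0 = -4, c_1 = -4, c_2 = 1, c_3 = -1. Radius r = 1.
Part (a). Triangle bound: M_tri(r) = Σ_k |c_k| r^k
  = |-4|·1^0 + |-4|·1^1 + |1|·1^2 + |-1|·1^3
  = 4 + 4 + 1 + 1 = 10.
This bounds M(r) := max_{|z|=r} |p(z)| from above; equality holds iff all terms c_k z^k can be made to align in phase at a single z on |z|=r.
Part (b). At z = 1 (real, on the circle |z| = r):
  p(1) = (-4)·1^0 + (-4)·1^1 + (1)·1^2 + (-1)·1^3 = -8.
  |p(1)| = 8.
Check: |p(1)| = 8 ≤ 10 = M_tri(1). ✓ Equality does not hold at z = 1 (the coefficients have mixed signs, so the terms do not all align in phase there).

M_tri(1) = 10; |p(1)| = 8; equality at z=1: no.


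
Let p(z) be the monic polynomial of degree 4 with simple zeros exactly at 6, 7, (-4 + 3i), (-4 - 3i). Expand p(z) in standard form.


The polynomial is p(z) = ∏_{α ∈ S} (z − α), where S = {6, 7, (-4 + 3i), (-4 - 3i)}.
Expanding the product yields: p(z) = z^4 -5·z^3 -37·z^2 + 11·z + 1050.
Note conjugate pairs combine to real quadratics: (z − (-4+3i))(z − (-4−3i)) = z² + 8z + 25.
The resulting polynomial has degree 4 and real coefficients as required.

p(z) = z^4 -5·z^3 -37·z^2 + 11·z + 1050.


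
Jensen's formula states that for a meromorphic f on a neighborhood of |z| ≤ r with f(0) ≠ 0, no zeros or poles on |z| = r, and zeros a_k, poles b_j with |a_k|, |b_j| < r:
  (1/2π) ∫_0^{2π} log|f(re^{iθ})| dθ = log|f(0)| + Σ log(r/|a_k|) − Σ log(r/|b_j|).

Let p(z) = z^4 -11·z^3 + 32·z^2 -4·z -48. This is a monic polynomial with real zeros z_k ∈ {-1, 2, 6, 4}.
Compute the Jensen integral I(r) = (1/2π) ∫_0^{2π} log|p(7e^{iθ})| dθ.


Zeros: -1, 2, 4, 6; r = 7.
Inside |z| < r: -1, 2, 4, 6. Outside (|z| ≥ r): ∅.
p(0) = -48, so log|p(0)| = log(48) = 3.8712.
Apply Jensen: I(r) = log|p(0)| + Σ_k log(r/|z_k|), summed over zeros inside |z| < r.
  log(r/|z_k|) for z_k = -1: log(7/1) = 1.9459
  log(r/|z_k|) for z_k = 2: log(7/2) = 1.2528
  log(r/|z_k|) for z_k = 6: log(7/6) = 0.1542
  log(r/|z_k|) for z_k = 4: log(7/4) = 0.5596
Sum over inside zeros: 3.9124.
I(r) = log|p(0)| + (inside sum) = 3.8712 + 3.9124 = 7.7836.
Closed form (all zeros inside, monic): I(r) = n·log(r) = 4·log(7) = 7.7836. ✓

I(r) ≈ 7.7836.
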